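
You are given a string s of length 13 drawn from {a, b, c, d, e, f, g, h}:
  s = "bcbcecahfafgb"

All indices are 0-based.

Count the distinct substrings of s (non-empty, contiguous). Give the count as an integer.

84

rank→(start, suffix):
  0 → (9, 'afgb')
  1 → (6, 'ahfafgb')
  2 → (12, 'b')
  3 → (0, 'bcbcecahfafgb')
  4 → (2, 'bcecahfafgb')
  5 → (5, 'cahfafgb')
  6 → (1, 'cbcecahfafgb')
  7 → (3, 'cecahfafgb')
  8 → (4, 'ecahfafgb')
  9 → (8, 'fafgb')
  10 → (10, 'fgb')
  11 → (11, 'gb')
  12 → (7, 'hfafgb')

SA = [9, 6, 12, 0, 2, 5, 1, 3, 4, 8, 10, 11, 7]
[i] adj suffixes → lcp
  [1] 9/6 → 1 ('a')
  [2] 6/12 → 0 ('')
  [3] 12/0 → 1 ('b')
  [4] 0/2 → 2 ('bc')
  [5] 2/5 → 0 ('')
  [6] 5/1 → 1 ('c')
  [7] 1/3 → 1 ('c')
  [8] 3/4 → 0 ('')
  [9] 4/8 → 0 ('')
  [10] 8/10 → 1 ('f')
  [11] 10/11 → 0 ('')
  [12] 11/7 → 0 ('')

n(n+1)/2 = 13·14/2 = 91
Σ LCP = 0 + 1 + 0 + 1 + 2 + 0 + 1 + 1 + 0 + 0 + 1 + 0 + 0 = 7
distinct = 91 − 7 = 84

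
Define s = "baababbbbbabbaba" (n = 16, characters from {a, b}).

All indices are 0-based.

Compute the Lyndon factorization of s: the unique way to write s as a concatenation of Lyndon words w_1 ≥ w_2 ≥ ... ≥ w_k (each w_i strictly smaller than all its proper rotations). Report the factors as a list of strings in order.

emit factor 1: 'b' (i=0, period=1)
emit factor 2: 'aababbbbbabbab' (i=1, period=14)
emit factor 3: 'a' (i=15, period=1)

["b", "aababbbbbabbab", "a"]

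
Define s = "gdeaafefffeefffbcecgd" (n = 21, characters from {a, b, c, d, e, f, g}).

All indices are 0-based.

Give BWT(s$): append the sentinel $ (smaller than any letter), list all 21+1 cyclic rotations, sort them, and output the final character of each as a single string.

rank  rotation                last
    0  $gdeaafefffeefffbcecgd  d
    1  aafefffeefffbcecgd$gde  e
    2  afefffeefffbcecgd$gdea  a
    3  bcecgd$gdeaafefffeefff  f
    4  cecgd$gdeaafefffeefffb  b
    5  cgd$gdeaafefffeefffbce  e
    6  d$gdeaafefffeefffbcecg  g
    7  deaafefffeefffbcecgd$g  g
    8  eaafefffeefffbcecgd$gd  d
    9  ecgd$gdeaafefffeefffbc  c
   10  eefffbcecgd$gdeaafefff  f
   11  efffbcecgd$gdeaafefffe  e
   12  efffeefffbcecgd$gdeaaf  f
   13  fbcecgd$gdeaafefffeeff  f
   14  feefffbcecgd$gdeaafeff  f
   15  fefffeefffbcecgd$gdeaa  a
   16  ffbcecgd$gdeaafefffeef  f
   17  ffeefffbcecgd$gdeaafef  f
   18  fffbcecgd$gdeaafefffee  e
   19  fffeefffbcecgd$gdeaafe  e
   20  gd$gdeaafefffeefffbcec  c
   21  gdeaafefffeefffbcecgd$  $

deafbeggdcfefffaffeec$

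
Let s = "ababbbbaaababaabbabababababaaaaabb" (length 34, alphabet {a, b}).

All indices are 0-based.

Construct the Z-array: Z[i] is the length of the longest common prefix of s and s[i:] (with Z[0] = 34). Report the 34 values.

Z[0]=34
i=1: outside box; Z[1]=0
i=2: outside box; Z[2]=2 grow→box=[2,4)
i=3: min(r-i=1, Z[1]=0)=0; Z[3]=0
i=4: outside box; Z[4]=0
i=5: outside box; Z[5]=0
i=6: outside box; Z[6]=0
i=7: outside box; Z[7]=1 grow→box=[7,8)
i=8: outside box; Z[8]=1 grow→box=[8,9)
i=9: outside box; Z[9]=4 grow→box=[9,13)
i=10: min(r-i=3, Z[1]=0)=0; Z[10]=0
i=11: min(r-i=2, Z[2]=2)=2; Z[11]=3 grow→box=[11,14)
i=12: min(r-i=2, Z[1]=0)=0; Z[12]=0
i=13: min(r-i=1, Z[2]=2)=1; Z[13]=1
i=14: outside box; Z[14]=2 grow→box=[14,16)
i=15: min(r-i=1, Z[1]=0)=0; Z[15]=0
i=16: outside box; Z[16]=0
i=17: outside box; Z[17]=4 grow→box=[17,21)
i=18: min(r-i=3, Z[1]=0)=0; Z[18]=0
i=19: min(r-i=2, Z[2]=2)=2; Z[19]=4 grow→box=[19,23)
i=20: min(r-i=3, Z[1]=0)=0; Z[20]=0
i=21: min(r-i=2, Z[2]=2)=2; Z[21]=4 grow→box=[21,25)
i=22: min(r-i=3, Z[1]=0)=0; Z[22]=0
i=23: min(r-i=2, Z[2]=2)=2; Z[23]=4 grow→box=[23,27)
i=24: min(r-i=3, Z[1]=0)=0; Z[24]=0
i=25: min(r-i=2, Z[2]=2)=2; Z[25]=3 grow→box=[25,28)
i=26: min(r-i=2, Z[1]=0)=0; Z[26]=0
i=27: min(r-i=1, Z[2]=2)=1; Z[27]=1
i=28: outside box; Z[28]=1 grow→box=[28,29)
i=29: outside box; Z[29]=1 grow→box=[29,30)
i=30: outside box; Z[30]=1 grow→box=[30,31)
i=31: outside box; Z[31]=2 grow→box=[31,33)
i=32: min(r-i=1, Z[1]=0)=0; Z[32]=0
i=33: outside box; Z[33]=0

[34, 0, 2, 0, 0, 0, 0, 1, 1, 4, 0, 3, 0, 1, 2, 0, 0, 4, 0, 4, 0, 4, 0, 4, 0, 3, 0, 1, 1, 1, 1, 2, 0, 0]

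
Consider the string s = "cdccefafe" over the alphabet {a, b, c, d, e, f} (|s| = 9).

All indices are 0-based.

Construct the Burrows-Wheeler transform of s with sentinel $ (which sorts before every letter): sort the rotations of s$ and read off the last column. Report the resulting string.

rank  rotation    last
    0  $cdccefafe  e
    1  afe$cdccef  f
    2  ccefafe$cd  d
    3  cdccefafe$  $
    4  cefafe$cdc  c
    5  dccefafe$c  c
    6  e$cdccefaf  f
    7  efafe$cdcc  c
    8  fafe$cdcce  e
    9  fe$cdccefa  a

efd$ccfcea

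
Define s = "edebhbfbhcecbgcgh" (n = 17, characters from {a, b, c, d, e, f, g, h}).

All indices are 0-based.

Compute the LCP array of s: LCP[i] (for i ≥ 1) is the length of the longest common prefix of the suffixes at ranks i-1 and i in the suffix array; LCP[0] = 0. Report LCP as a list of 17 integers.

[0, 1, 1, 2, 0, 1, 1, 0, 0, 1, 1, 0, 0, 1, 0, 1, 1]

rank | idx | suffix
   0 |   5 | bfbhcecbgcgh
   1 |  12 | bgcgh
   2 |   3 | bhbfbhcecbgcgh
   3 |   7 | bhcecbgcgh
   4 |  11 | cbgcgh
   5 |   9 | cecbgcgh
   6 |  14 | cgh
   7 |   1 | debhbfbhcecbgcgh
   8 |   2 | ebhbfbhcecbgcgh
   9 |  10 | ecbgcgh
  10 |   0 | edebhbfbhcecbgcgh
  11 |   6 | fbhcecbgcgh
  12 |  13 | gcgh
  13 |  15 | gh
  14 |  16 | h
  15 |   4 | hbfbhcecbgcgh
  16 |   8 | hcecbgcgh

SA = [5, 12, 3, 7, 11, 9, 14, 1, 2, 10, 0, 6, 13, 15, 16, 4, 8]
rank  pair      lcp
   1  s[5:],s[12:]  1  'b'
   2  s[12:],s[3:]  1  'b'
   3  s[3:],s[7:]  2  'bh'
   4  s[7:],s[11:]  0  ''
   5  s[11:],s[9:]  1  'c'
   6  s[9:],s[14:]  1  'c'
   7  s[14:],s[1:]  0  ''
   8  s[1:],s[2:]  0  ''
   9  s[2:],s[10:]  1  'e'
  10  s[10:],s[0:]  1  'e'
  11  s[0:],s[6:]  0  ''
  12  s[6:],s[13:]  0  ''
  13  s[13:],s[15:]  1  'g'
  14  s[15:],s[16:]  0  ''
  15  s[16:],s[4:]  1  'h'
  16  s[4:],s[8:]  1  'h'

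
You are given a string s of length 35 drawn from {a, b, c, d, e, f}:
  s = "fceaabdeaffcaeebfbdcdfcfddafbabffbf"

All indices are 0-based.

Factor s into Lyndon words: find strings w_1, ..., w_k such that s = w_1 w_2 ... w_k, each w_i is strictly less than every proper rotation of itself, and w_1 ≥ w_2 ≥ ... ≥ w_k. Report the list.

emit factor 1: 'f' (i=0, period=1)
emit factor 2: 'ce' (i=1, period=2)
emit factor 3: 'aabdeaffcaeebfbdcdfcfddafbabffbf' (i=3, period=32)

["f", "ce", "aabdeaffcaeebfbdcdfcfddafbabffbf"]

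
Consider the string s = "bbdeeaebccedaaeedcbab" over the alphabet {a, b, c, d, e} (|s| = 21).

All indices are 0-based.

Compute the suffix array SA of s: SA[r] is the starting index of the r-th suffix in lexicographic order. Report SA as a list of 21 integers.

rank→(start, suffix):
  0 → (12, 'aaeedcbab')
  1 → (19, 'ab')
  2 → (5, 'aebccedaaeedcbab')
  3 → (13, 'aeedcbab')
  4 → (20, 'b')
  5 → (18, 'bab')
  6 → (0, 'bbdeeaebccedaaeedcbab')
  7 → (7, 'bccedaaeedcbab')
  8 → (1, 'bdeeaebccedaaeedcbab')
  9 → (17, 'cbab')
  10 → (8, 'ccedaaeedcbab')
  11 → (9, 'cedaaeedcbab')
  12 → (11, 'daaeedcbab')
  13 → (16, 'dcbab')
  14 → (2, 'deeaebccedaaeedcbab')
  15 → (4, 'eaebccedaaeedcbab')
  16 → (6, 'ebccedaaeedcbab')
  17 → (10, 'edaaeedcbab')
  18 → (15, 'edcbab')
  19 → (3, 'eeaebccedaaeedcbab')
  20 → (14, 'eedcbab')

[12, 19, 5, 13, 20, 18, 0, 7, 1, 17, 8, 9, 11, 16, 2, 4, 6, 10, 15, 3, 14]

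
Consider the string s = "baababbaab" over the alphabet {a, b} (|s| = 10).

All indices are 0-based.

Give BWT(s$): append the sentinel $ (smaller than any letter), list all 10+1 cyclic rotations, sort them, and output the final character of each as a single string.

rank  rotation     last
    0  $baababbaab  b
    1  aab$baababb  b
    2  aababbaab$b  b
    3  ab$baababba  a
    4  ababbaab$ba  a
    5  abbaab$baab  b
    6  b$baababbaa  a
    7  baab$baabab  b
    8  baababbaab$  $
    9  babbaab$baa  a
   10  bbaab$baaba  a

bbbaabab$aa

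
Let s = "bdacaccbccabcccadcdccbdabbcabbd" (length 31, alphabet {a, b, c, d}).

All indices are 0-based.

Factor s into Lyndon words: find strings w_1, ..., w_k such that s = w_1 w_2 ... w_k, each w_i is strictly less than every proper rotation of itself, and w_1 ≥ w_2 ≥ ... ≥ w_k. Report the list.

["bd", "acaccbcc", "abcccadcdccbd", "abbcabbd"]

emit factor 1: 'bd' (i=0, period=2)
emit factor 2: 'acaccbcc' (i=2, period=8)
emit factor 3: 'abcccadcdccbd' (i=10, period=13)
emit factor 4: 'abbcabbd' (i=23, period=8)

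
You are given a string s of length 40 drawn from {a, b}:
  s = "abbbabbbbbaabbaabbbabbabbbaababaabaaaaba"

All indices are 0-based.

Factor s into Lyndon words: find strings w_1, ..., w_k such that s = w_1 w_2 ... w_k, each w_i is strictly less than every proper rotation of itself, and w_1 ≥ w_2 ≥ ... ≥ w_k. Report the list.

emit factor 1: 'abbbabbbbb' (i=0, period=10)
emit factor 2: 'aabbaabbbabbabbb' (i=10, period=16)
emit factor 3: 'aabab' (i=26, period=5)
emit factor 4: 'aab' (i=31, period=3)
emit factor 5: 'aaaab' (i=34, period=5)
emit factor 6: 'a' (i=39, period=1)

["abbbabbbbb", "aabbaabbbabbabbb", "aabab", "aab", "aaaab", "a"]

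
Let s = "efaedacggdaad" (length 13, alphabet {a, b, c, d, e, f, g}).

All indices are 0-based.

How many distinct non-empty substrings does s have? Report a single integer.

rank | idx | suffix
   0 |  10 | aad
   1 |   5 | acggdaad
   2 |  11 | ad
   3 |   2 | aedacggdaad
   4 |   6 | cggdaad
   5 |  12 | d
   6 |   9 | daad
   7 |   4 | dacggdaad
   8 |   3 | edacggdaad
   9 |   0 | efaedacggdaad
  10 |   1 | faedacggdaad
  11 |   8 | gdaad
  12 |   7 | ggdaad

SA = [10, 5, 11, 2, 6, 12, 9, 4, 3, 0, 1, 8, 7]
[i] adj suffixes → lcp
  [1] 10/5 → 1 ('a')
  [2] 5/11 → 1 ('a')
  [3] 11/2 → 1 ('a')
  [4] 2/6 → 0 ('')
  [5] 6/12 → 0 ('')
  [6] 12/9 → 1 ('d')
  [7] 9/4 → 2 ('da')
  [8] 4/3 → 0 ('')
  [9] 3/0 → 1 ('e')
  [10] 0/1 → 0 ('')
  [11] 1/8 → 0 ('')
  [12] 8/7 → 1 ('g')

n(n+1)/2 = 13·14/2 = 91
Σ LCP = 0 + 1 + 1 + 1 + 0 + 0 + 1 + 2 + 0 + 1 + 0 + 0 + 1 = 8
distinct = 91 − 8 = 83

83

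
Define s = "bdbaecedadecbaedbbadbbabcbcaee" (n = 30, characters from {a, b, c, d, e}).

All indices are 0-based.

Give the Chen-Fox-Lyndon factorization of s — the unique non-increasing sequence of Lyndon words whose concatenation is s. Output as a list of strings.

emit factor 1: 'bd' (i=0, period=2)
emit factor 2: 'b' (i=2, period=1)
emit factor 3: 'aeced' (i=3, period=5)
emit factor 4: 'adecbaedbb' (i=8, period=10)
emit factor 5: 'adbb' (i=18, period=4)
emit factor 6: 'abcbcaee' (i=22, period=8)

["bd", "b", "aeced", "adecbaedbb", "adbb", "abcbcaee"]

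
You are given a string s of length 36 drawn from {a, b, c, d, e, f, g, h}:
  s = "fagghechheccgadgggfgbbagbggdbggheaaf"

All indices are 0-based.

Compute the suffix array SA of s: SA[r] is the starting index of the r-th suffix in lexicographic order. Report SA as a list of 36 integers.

sorted suffixes:
  #0 SA[0]=33  'aaf'
  #1 SA[1]=13  'adgggfgbbagbggdbggheaaf'
  #2 SA[2]=34  'af'
  #3 SA[3]=22  'agbggdbggheaaf'
  #4 SA[4]=1  'agghechheccgadgggfgbbagbggdbggheaaf'
  #5 SA[5]=21  'bagbggdbggheaaf'
  #6 SA[6]=20  'bbagbggdbggheaaf'
  #7 SA[7]=24  'bggdbggheaaf'
  #8 SA[8]=28  'bggheaaf'
  #9 SA[9]=10  'ccgadgggfgbbagbggdbggheaaf'
  #10 SA[10]=11  'cgadgggfgbbagbggdbggheaaf'
  #11 SA[11]=6  'chheccgadgggfgbbagbggdbggheaaf'
  #12 SA[12]=27  'dbggheaaf'
  #13 SA[13]=14  'dgggfgbbagbggdbggheaaf'
  #14 SA[14]=32  'eaaf'
  #15 SA[15]=9  'eccgadgggfgbbagbggdbggheaaf'
  #16 SA[16]=5  'echheccgadgggfgbbagbggdbggheaaf'
  #17 SA[17]=35  'f'
  #18 SA[18]=0  'fagghechheccgadgggfgbbagbggdbggheaaf'
  #19 SA[19]=18  'fgbbagbggdbggheaaf'
  #20 SA[20]=12  'gadgggfgbbagbggdbggheaaf'
  #21 SA[21]=19  'gbbagbggdbggheaaf'
  #22 SA[22]=23  'gbggdbggheaaf'
  #23 SA[23]=26  'gdbggheaaf'
  #24 SA[24]=17  'gfgbbagbggdbggheaaf'
  #25 SA[25]=25  'ggdbggheaaf'
  #26 SA[26]=16  'ggfgbbagbggdbggheaaf'
  #27 SA[27]=15  'gggfgbbagbggdbggheaaf'
  #28 SA[28]=29  'ggheaaf'
  #29 SA[29]=2  'gghechheccgadgggfgbbagbggdbggheaaf'
  #30 SA[30]=30  'gheaaf'
  #31 SA[31]=3  'ghechheccgadgggfgbbagbggdbggheaaf'
  #32 SA[32]=31  'heaaf'
  #33 SA[33]=8  'heccgadgggfgbbagbggdbggheaaf'
  #34 SA[34]=4  'hechheccgadgggfgbbagbggdbggheaaf'
  #35 SA[35]=7  'hheccgadgggfgbbagbggdbggheaaf'

[33, 13, 34, 22, 1, 21, 20, 24, 28, 10, 11, 6, 27, 14, 32, 9, 5, 35, 0, 18, 12, 19, 23, 26, 17, 25, 16, 15, 29, 2, 30, 3, 31, 8, 4, 7]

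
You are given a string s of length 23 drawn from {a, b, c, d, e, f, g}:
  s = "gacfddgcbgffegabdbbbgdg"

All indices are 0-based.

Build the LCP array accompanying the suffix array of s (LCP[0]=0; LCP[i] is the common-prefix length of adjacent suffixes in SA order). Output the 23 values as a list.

[0, 1, 0, 2, 1, 1, 2, 0, 1, 0, 1, 1, 2, 0, 0, 1, 1, 0, 1, 2, 1, 1, 1]

sorted suffixes:
  #0 SA[0]=14  'abdbbbgdg'
  #1 SA[1]=1  'acfddgcbgffegabdbbbgdg'
  #2 SA[2]=17  'bbbgdg'
  #3 SA[3]=18  'bbgdg'
  #4 SA[4]=15  'bdbbbgdg'
  #5 SA[5]=19  'bgdg'
  #6 SA[6]=8  'bgffegabdbbbgdg'
  #7 SA[7]=7  'cbgffegabdbbbgdg'
  #8 SA[8]=2  'cfddgcbgffegabdbbbgdg'
  #9 SA[9]=16  'dbbbgdg'
  #10 SA[10]=4  'ddgcbgffegabdbbbgdg'
  #11 SA[11]=21  'dg'
  #12 SA[12]=5  'dgcbgffegabdbbbgdg'
  #13 SA[13]=12  'egabdbbbgdg'
  #14 SA[14]=3  'fddgcbgffegabdbbbgdg'
  #15 SA[15]=11  'fegabdbbbgdg'
  #16 SA[16]=10  'ffegabdbbbgdg'
  #17 SA[17]=22  'g'
  #18 SA[18]=13  'gabdbbbgdg'
  #19 SA[19]=0  'gacfddgcbgffegabdbbbgdg'
  #20 SA[20]=6  'gcbgffegabdbbbgdg'
  #21 SA[21]=20  'gdg'
  #22 SA[22]=9  'gffegabdbbbgdg'

SA = [14, 1, 17, 18, 15, 19, 8, 7, 2, 16, 4, 21, 5, 12, 3, 11, 10, 22, 13, 0, 6, 20, 9]
[i] adj suffixes → lcp
  [1] 14/1 → 1 ('a')
  [2] 1/17 → 0 ('')
  [3] 17/18 → 2 ('bb')
  [4] 18/15 → 1 ('b')
  [5] 15/19 → 1 ('b')
  [6] 19/8 → 2 ('bg')
  [7] 8/7 → 0 ('')
  [8] 7/2 → 1 ('c')
  [9] 2/16 → 0 ('')
  [10] 16/4 → 1 ('d')
  [11] 4/21 → 1 ('d')
  [12] 21/5 → 2 ('dg')
  [13] 5/12 → 0 ('')
  [14] 12/3 → 0 ('')
  [15] 3/11 → 1 ('f')
  [16] 11/10 → 1 ('f')
  [17] 10/22 → 0 ('')
  [18] 22/13 → 1 ('g')
  [19] 13/0 → 2 ('ga')
  [20] 0/6 → 1 ('g')
  [21] 6/20 → 1 ('g')
  [22] 20/9 → 1 ('g')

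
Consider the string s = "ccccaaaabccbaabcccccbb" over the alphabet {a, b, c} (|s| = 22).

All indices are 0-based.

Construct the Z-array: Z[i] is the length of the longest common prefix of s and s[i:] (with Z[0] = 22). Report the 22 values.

Z[0]=22
i=1: i≥r, start 0; Z[1]=3 grow→box=[1,4)
i=2: min(r-i=2, Z[1]=3)=2; Z[2]=2
i=3: min(r-i=1, Z[2]=2)=1; Z[3]=1
i=4: i≥r, start 0; Z[4]=0
i=5: i≥r, start 0; Z[5]=0
i=6: i≥r, start 0; Z[6]=0
i=7: i≥r, start 0; Z[7]=0
i=8: i≥r, start 0; Z[8]=0
i=9: i≥r, start 0; Z[9]=2 grow→box=[9,11)
i=10: min(r-i=1, Z[1]=3)=1; Z[10]=1
i=11: i≥r, start 0; Z[11]=0
i=12: i≥r, start 0; Z[12]=0
i=13: i≥r, start 0; Z[13]=0
i=14: i≥r, start 0; Z[14]=0
i=15: i≥r, start 0; Z[15]=4 grow→box=[15,19)
i=16: min(r-i=3, Z[1]=3)=3; Z[16]=4 grow→box=[16,20)
i=17: min(r-i=3, Z[1]=3)=3; Z[17]=3
i=18: min(r-i=2, Z[2]=2)=2; Z[18]=2
i=19: min(r-i=1, Z[3]=1)=1; Z[19]=1
i=20: i≥r, start 0; Z[20]=0
i=21: i≥r, start 0; Z[21]=0

[22, 3, 2, 1, 0, 0, 0, 0, 0, 2, 1, 0, 0, 0, 0, 4, 4, 3, 2, 1, 0, 0]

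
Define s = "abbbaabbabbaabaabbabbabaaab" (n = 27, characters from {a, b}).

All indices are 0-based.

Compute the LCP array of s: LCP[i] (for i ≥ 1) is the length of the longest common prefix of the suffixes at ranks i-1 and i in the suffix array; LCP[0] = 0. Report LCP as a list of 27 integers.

[0, 2, 3, 3, 8, 1, 2, 4, 2, 4, 5, 7, 3, 0, 1, 3, 4, 9, 2, 3, 5, 1, 5, 3, 4, 6, 2]

sorted suffixes:
  #0 SA[0]=23  'aaab'
  #1 SA[1]=24  'aab'
  #2 SA[2]=11  'aabaabbabbabaaab'
  #3 SA[3]=4  'aabbabbaabaabbabbabaaab'
  #4 SA[4]=14  'aabbabbabaaab'
  #5 SA[5]=25  'ab'
  #6 SA[6]=21  'abaaab'
  #7 SA[7]=12  'abaabbabbabaaab'
  #8 SA[8]=8  'abbaabaabbabbabaaab'
  #9 SA[9]=18  'abbabaaab'
  #10 SA[10]=5  'abbabbaabaabbabbabaaab'
  #11 SA[11]=15  'abbabbabaaab'
  #12 SA[12]=0  'abbbaabbabbaabaabbabbabaaab'
  #13 SA[13]=26  'b'
  #14 SA[14]=22  'baaab'
  #15 SA[15]=10  'baabaabbabbabaaab'
  #16 SA[16]=3  'baabbabbaabaabbabbabaaab'
  #17 SA[17]=13  'baabbabbabaaab'
  #18 SA[18]=20  'babaaab'
  #19 SA[19]=7  'babbaabaabbabbabaaab'
  #20 SA[20]=17  'babbabaaab'
  #21 SA[21]=9  'bbaabaabbabbabaaab'
  #22 SA[22]=2  'bbaabbabbaabaabbabbabaaab'
  #23 SA[23]=19  'bbabaaab'
  #24 SA[24]=6  'bbabbaabaabbabbabaaab'
  #25 SA[25]=16  'bbabbabaaab'
  #26 SA[26]=1  'bbbaabbabbaabaabbabbabaaab'

SA = [23, 24, 11, 4, 14, 25, 21, 12, 8, 18, 5, 15, 0, 26, 22, 10, 3, 13, 20, 7, 17, 9, 2, 19, 6, 16, 1]
rank  pair      lcp
   1  s[23:],s[24:]  2  'aa'
   2  s[24:],s[11:]  3  'aab'
   3  s[11:],s[4:]  3  'aab'
   4  s[4:],s[14:]  8  'aabbabba'
   5  s[14:],s[25:]  1  'a'
   6  s[25:],s[21:]  2  'ab'
   7  s[21:],s[12:]  4  'abaa'
   8  s[12:],s[8:]  2  'ab'
   9  s[8:],s[18:]  4  'abba'
  10  s[18:],s[5:]  5  'abbab'
  11  s[5:],s[15:]  7  'abbabba'
  12  s[15:],s[0:]  3  'abb'
  13  s[0:],s[26:]  0  ''
  14  s[26:],s[22:]  1  'b'
  15  s[22:],s[10:]  3  'baa'
  16  s[10:],s[3:]  4  'baab'
  17  s[3:],s[13:]  9  'baabbabba'
  18  s[13:],s[20:]  2  'ba'
  19  s[20:],s[7:]  3  'bab'
  20  s[7:],s[17:]  5  'babba'
  21  s[17:],s[9:]  1  'b'
  22  s[9:],s[2:]  5  'bbaab'
  23  s[2:],s[19:]  3  'bba'
  24  s[19:],s[6:]  4  'bbab'
  25  s[6:],s[16:]  6  'bbabba'
  26  s[16:],s[1:]  2  'bb'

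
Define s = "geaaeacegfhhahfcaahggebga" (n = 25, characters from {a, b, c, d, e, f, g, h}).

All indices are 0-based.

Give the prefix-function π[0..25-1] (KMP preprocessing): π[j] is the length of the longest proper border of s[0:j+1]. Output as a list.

[0, 0, 0, 0, 0, 0, 0, 0, 1, 0, 0, 0, 0, 0, 0, 0, 0, 0, 0, 1, 1, 2, 0, 1, 0]

π[0] = 0
j=1 s[j]='e': π[1]=0 (border '')
j=2 s[j]='a': π[2]=0 (border '')
j=3 s[j]='a': π[3]=0 (border '')
j=4 s[j]='e': π[4]=0 (border '')
j=5 s[j]='a': π[5]=0 (border '')
j=6 s[j]='c': π[6]=0 (border '')
j=7 s[j]='e': π[7]=0 (border '')
j=8 s[j]='g': π[8]=1 (border 'g')
j=9 s[j]='f': k: 1→0; π[9]=0 (border '')
j=10 s[j]='h': π[10]=0 (border '')
j=11 s[j]='h': π[11]=0 (border '')
j=12 s[j]='a': π[12]=0 (border '')
j=13 s[j]='h': π[13]=0 (border '')
j=14 s[j]='f': π[14]=0 (border '')
j=15 s[j]='c': π[15]=0 (border '')
j=16 s[j]='a': π[16]=0 (border '')
j=17 s[j]='a': π[17]=0 (border '')
j=18 s[j]='h': π[18]=0 (border '')
j=19 s[j]='g': π[19]=1 (border 'g')
j=20 s[j]='g': k: 1→0; π[20]=1 (border 'g')
j=21 s[j]='e': π[21]=2 (border 'ge')
j=22 s[j]='b': k: 2→0; π[22]=0 (border '')
j=23 s[j]='g': π[23]=1 (border 'g')
j=24 s[j]='a': k: 1→0; π[24]=0 (border '')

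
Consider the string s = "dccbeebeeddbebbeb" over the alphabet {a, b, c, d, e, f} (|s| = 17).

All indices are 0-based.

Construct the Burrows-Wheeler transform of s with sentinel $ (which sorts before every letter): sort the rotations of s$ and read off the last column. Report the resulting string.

beebdcecdd$ebbeebb

rank  rotation            last
    0  $dccbeebeeddbebbeb  b
    1  b$dccbeebeeddbebbe  e
    2  bbeb$dccbeebeeddbe  e
    3  beb$dccbeebeeddbeb  b
    4  bebbeb$dccbeebeedd  d
    5  beebeeddbebbeb$dcc  c
    6  beeddbebbeb$dccbee  e
    7  cbeebeeddbebbeb$dc  c
    8  ccbeebeeddbebbeb$d  d
    9  dbebbeb$dccbeebeed  d
   10  dccbeebeeddbebbeb$  $
   11  ddbebbeb$dccbeebee  e
   12  eb$dccbeebeeddbebb  b
   13  ebbeb$dccbeebeeddb  b
   14  ebeeddbebbeb$dccbe  e
   15  eddbebbeb$dccbeebe  e
   16  eebeeddbebbeb$dccb  b
   17  eeddbebbeb$dccbeeb  b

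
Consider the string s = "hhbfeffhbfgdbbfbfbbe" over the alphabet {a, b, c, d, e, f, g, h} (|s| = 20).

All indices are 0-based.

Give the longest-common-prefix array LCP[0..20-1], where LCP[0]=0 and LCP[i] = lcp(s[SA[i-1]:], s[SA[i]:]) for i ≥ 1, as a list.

[0, 2, 1, 1, 3, 2, 2, 0, 0, 1, 0, 2, 1, 1, 1, 1, 0, 0, 3, 1]

rank→(start, suffix):
  0 → (17, 'bbe')
  1 → (12, 'bbfbfbbe')
  2 → (18, 'be')
  3 → (15, 'bfbbe')
  4 → (13, 'bfbfbbe')
  5 → (2, 'bfeffhbfgdbbfbfbbe')
  6 → (8, 'bfgdbbfbfbbe')
  7 → (11, 'dbbfbfbbe')
  8 → (19, 'e')
  9 → (4, 'effhbfgdbbfbfbbe')
  10 → (16, 'fbbe')
  11 → (14, 'fbfbbe')
  12 → (3, 'feffhbfgdbbfbfbbe')
  13 → (5, 'ffhbfgdbbfbfbbe')
  14 → (9, 'fgdbbfbfbbe')
  15 → (6, 'fhbfgdbbfbfbbe')
  16 → (10, 'gdbbfbfbbe')
  17 → (1, 'hbfeffhbfgdbbfbfbbe')
  18 → (7, 'hbfgdbbfbfbbe')
  19 → (0, 'hhbfeffhbfgdbbfbfbbe')

SA = [17, 12, 18, 15, 13, 2, 8, 11, 19, 4, 16, 14, 3, 5, 9, 6, 10, 1, 7, 0]
i: (SA[i-1],SA[i]) lcp shared
  1: (17,12) 2 'bb'
  2: (12,18) 1 'b'
  3: (18,15) 1 'b'
  4: (15,13) 3 'bfb'
  5: (13,2) 2 'bf'
  6: (2,8) 2 'bf'
  7: (8,11) 0 ''
  8: (11,19) 0 ''
  9: (19,4) 1 'e'
  10: (4,16) 0 ''
  11: (16,14) 2 'fb'
  12: (14,3) 1 'f'
  13: (3,5) 1 'f'
  14: (5,9) 1 'f'
  15: (9,6) 1 'f'
  16: (6,10) 0 ''
  17: (10,1) 0 ''
  18: (1,7) 3 'hbf'
  19: (7,0) 1 'h'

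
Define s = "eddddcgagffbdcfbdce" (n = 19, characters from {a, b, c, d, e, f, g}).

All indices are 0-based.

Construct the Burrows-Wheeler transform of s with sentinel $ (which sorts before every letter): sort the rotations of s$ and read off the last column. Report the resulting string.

egffdddbbdddec$cfgca

rank  rotation              last
    0  $eddddcgagffbdcfbdce  e
    1  agffbdcfbdce$eddddcg  g
    2  bdce$eddddcgagffbdcf  f
    3  bdcfbdce$eddddcgagff  f
    4  ce$eddddcgagffbdcfbd  d
    5  cfbdce$eddddcgagffbd  d
    6  cgagffbdcfbdce$edddd  d
    7  dce$eddddcgagffbdcfb  b
    8  dcfbdce$eddddcgagffb  b
    9  dcgagffbdcfbdce$eddd  d
   10  ddcgagffbdcfbdce$edd  d
   11  dddcgagffbdcfbdce$ed  d
   12  ddddcgagffbdcfbdce$e  e
   13  e$eddddcgagffbdcfbdc  c
   14  eddddcgagffbdcfbdce$  $
   15  fbdce$eddddcgagffbdc  c
   16  fbdcfbdce$eddddcgagf  f
   17  ffbdcfbdce$eddddcgag  g
   18  gagffbdcfbdce$eddddc  c
   19  gffbdcfbdce$eddddcga  a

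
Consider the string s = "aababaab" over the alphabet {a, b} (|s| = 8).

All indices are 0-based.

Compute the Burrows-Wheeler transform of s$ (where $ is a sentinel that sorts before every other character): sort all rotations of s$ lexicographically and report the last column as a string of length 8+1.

bb$abaaaa

rank  rotation   last
    0  $aababaab  b
    1  aab$aabab  b
    2  aababaab$  $
    3  ab$aababa  a
    4  abaab$aab  b
    5  ababaab$a  a
    6  b$aababaa  a
    7  baab$aaba  a
    8  babaab$aa  a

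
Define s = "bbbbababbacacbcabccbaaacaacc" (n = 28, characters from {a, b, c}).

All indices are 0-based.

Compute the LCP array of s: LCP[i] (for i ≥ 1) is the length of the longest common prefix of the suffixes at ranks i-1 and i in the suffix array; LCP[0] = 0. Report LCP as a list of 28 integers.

rank | idx | suffix
   0 |  20 | aaacaacc
   1 |  21 | aacaacc
   2 |  24 | aacc
   3 |   4 | ababbacacbcabccbaaacaacc
   4 |   6 | abbacacbcabccbaaacaacc
   5 |  15 | abccbaaacaacc
   6 |  22 | acaacc
   7 |   9 | acacbcabccbaaacaacc
   8 |  11 | acbcabccbaaacaacc
   9 |  25 | acc
  10 |  19 | baaacaacc
  11 |   3 | bababbacacbcabccbaaacaacc
  12 |   5 | babbacacbcabccbaaacaacc
  13 |   8 | bacacbcabccbaaacaacc
  14 |   2 | bbababbacacbcabccbaaacaacc
  15 |   7 | bbacacbcabccbaaacaacc
  16 |   1 | bbbababbacacbcabccbaaacaacc
  17 |   0 | bbbbababbacacbcabccbaaacaacc
  18 |  13 | bcabccbaaacaacc
  19 |  16 | bccbaaacaacc
  20 |  27 | c
  21 |  23 | caacc
  22 |  14 | cabccbaaacaacc
  23 |  10 | cacbcabccbaaacaacc
  24 |  18 | cbaaacaacc
  25 |  12 | cbcabccbaaacaacc
  26 |  26 | cc
  27 |  17 | ccbaaacaacc

SA = [20, 21, 24, 4, 6, 15, 22, 9, 11, 25, 19, 3, 5, 8, 2, 7, 1, 0, 13, 16, 27, 23, 14, 10, 18, 12, 26, 17]
[i] adj suffixes → lcp
  [1] 20/21 → 2 ('aa')
  [2] 21/24 → 3 ('aac')
  [3] 24/4 → 1 ('a')
  [4] 4/6 → 2 ('ab')
  [5] 6/15 → 2 ('ab')
  [6] 15/22 → 1 ('a')
  [7] 22/9 → 3 ('aca')
  [8] 9/11 → 2 ('ac')
  [9] 11/25 → 2 ('ac')
  [10] 25/19 → 0 ('')
  [11] 19/3 → 2 ('ba')
  [12] 3/5 → 3 ('bab')
  [13] 5/8 → 2 ('ba')
  [14] 8/2 → 1 ('b')
  [15] 2/7 → 3 ('bba')
  [16] 7/1 → 2 ('bb')
  [17] 1/0 → 3 ('bbb')
  [18] 0/13 → 1 ('b')
  [19] 13/16 → 2 ('bc')
  [20] 16/27 → 0 ('')
  [21] 27/23 → 1 ('c')
  [22] 23/14 → 2 ('ca')
  [23] 14/10 → 2 ('ca')
  [24] 10/18 → 1 ('c')
  [25] 18/12 → 2 ('cb')
  [26] 12/26 → 1 ('c')
  [27] 26/17 → 2 ('cc')

[0, 2, 3, 1, 2, 2, 1, 3, 2, 2, 0, 2, 3, 2, 1, 3, 2, 3, 1, 2, 0, 1, 2, 2, 1, 2, 1, 2]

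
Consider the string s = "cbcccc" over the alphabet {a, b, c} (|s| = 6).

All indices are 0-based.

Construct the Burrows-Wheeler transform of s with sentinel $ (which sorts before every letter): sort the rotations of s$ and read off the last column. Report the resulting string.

ccc$ccb

rank  rotation last
    0  $cbcccc  c
    1  bcccc$c  c
    2  c$cbccc  c
    3  cbcccc$  $
    4  cc$cbcc  c
    5  ccc$cbc  c
    6  cccc$cb  b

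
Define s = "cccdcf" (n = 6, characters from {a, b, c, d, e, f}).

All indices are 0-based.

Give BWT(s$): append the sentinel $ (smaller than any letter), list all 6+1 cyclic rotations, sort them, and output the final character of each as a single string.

f$ccdcc

rank  rotation last
    0  $cccdcf  f
    1  cccdcf$  $
    2  ccdcf$c  c
    3  cdcf$cc  c
    4  cf$cccd  d
    5  dcf$ccc  c
    6  f$cccdc  c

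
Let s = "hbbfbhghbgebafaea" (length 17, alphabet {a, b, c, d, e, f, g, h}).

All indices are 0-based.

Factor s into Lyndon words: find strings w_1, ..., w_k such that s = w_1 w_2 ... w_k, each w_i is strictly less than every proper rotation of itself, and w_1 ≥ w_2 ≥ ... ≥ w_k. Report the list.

["h", "bbfbhghbge", "b", "af", "ae", "a"]

emit factor 1: 'h' (i=0, period=1)
emit factor 2: 'bbfbhghbge' (i=1, period=10)
emit factor 3: 'b' (i=11, period=1)
emit factor 4: 'af' (i=12, period=2)
emit factor 5: 'ae' (i=14, period=2)
emit factor 6: 'a' (i=16, period=1)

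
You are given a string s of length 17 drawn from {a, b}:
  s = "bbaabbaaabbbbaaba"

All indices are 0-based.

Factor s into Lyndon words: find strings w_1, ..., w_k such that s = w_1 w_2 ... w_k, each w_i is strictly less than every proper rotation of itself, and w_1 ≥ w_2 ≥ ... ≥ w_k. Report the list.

emit factor 1: 'b' (i=0, period=1)
emit factor 2: 'b' (i=1, period=1)
emit factor 3: 'aabb' (i=2, period=4)
emit factor 4: 'aaabbbbaab' (i=6, period=10)
emit factor 5: 'a' (i=16, period=1)

["b", "b", "aabb", "aaabbbbaab", "a"]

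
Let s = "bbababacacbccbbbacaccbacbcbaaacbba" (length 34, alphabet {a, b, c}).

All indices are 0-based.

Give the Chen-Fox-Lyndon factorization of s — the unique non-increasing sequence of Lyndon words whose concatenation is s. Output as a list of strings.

["b", "b", "ababacacbccbbbacaccbacbcb", "aaacbb", "a"]

emit factor 1: 'b' (i=0, period=1)
emit factor 2: 'b' (i=1, period=1)
emit factor 3: 'ababacacbccbbbacaccbacbcb' (i=2, period=25)
emit factor 4: 'aaacbb' (i=27, period=6)
emit factor 5: 'a' (i=33, period=1)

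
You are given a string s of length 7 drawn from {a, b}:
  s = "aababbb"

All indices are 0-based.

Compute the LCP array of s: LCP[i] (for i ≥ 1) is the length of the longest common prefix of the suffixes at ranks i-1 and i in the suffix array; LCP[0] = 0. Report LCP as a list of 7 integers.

sorted suffixes:
  #0 SA[0]=0  'aababbb'
  #1 SA[1]=1  'ababbb'
  #2 SA[2]=3  'abbb'
  #3 SA[3]=6  'b'
  #4 SA[4]=2  'babbb'
  #5 SA[5]=5  'bb'
  #6 SA[6]=4  'bbb'

SA = [0, 1, 3, 6, 2, 5, 4]
[i] adj suffixes → lcp
  [1] 0/1 → 1 ('a')
  [2] 1/3 → 2 ('ab')
  [3] 3/6 → 0 ('')
  [4] 6/2 → 1 ('b')
  [5] 2/5 → 1 ('b')
  [6] 5/4 → 2 ('bb')

[0, 1, 2, 0, 1, 1, 2]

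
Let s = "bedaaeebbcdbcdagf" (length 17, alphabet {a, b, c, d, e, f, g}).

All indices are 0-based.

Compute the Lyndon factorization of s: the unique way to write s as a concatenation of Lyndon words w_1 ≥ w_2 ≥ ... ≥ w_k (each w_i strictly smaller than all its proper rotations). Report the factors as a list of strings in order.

["bed", "aaeebbcdbcdagf"]

emit factor 1: 'bed' (i=0, period=3)
emit factor 2: 'aaeebbcdbcdagf' (i=3, period=14)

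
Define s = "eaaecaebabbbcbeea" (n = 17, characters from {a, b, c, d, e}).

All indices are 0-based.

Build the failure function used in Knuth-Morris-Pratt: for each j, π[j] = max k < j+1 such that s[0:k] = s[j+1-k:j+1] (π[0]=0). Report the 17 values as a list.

[0, 0, 0, 1, 0, 0, 1, 0, 0, 0, 0, 0, 0, 0, 1, 1, 2]

π[0] = 0
j=1 s[j]='a': π[1]=0 (border '')
j=2 s[j]='a': π[2]=0 (border '')
j=3 s[j]='e': π[3]=1 (border 'e')
j=4 s[j]='c': k: 1→0; π[4]=0 (border '')
j=5 s[j]='a': π[5]=0 (border '')
j=6 s[j]='e': π[6]=1 (border 'e')
j=7 s[j]='b': k: 1→0; π[7]=0 (border '')
j=8 s[j]='a': π[8]=0 (border '')
j=9 s[j]='b': π[9]=0 (border '')
j=10 s[j]='b': π[10]=0 (border '')
j=11 s[j]='b': π[11]=0 (border '')
j=12 s[j]='c': π[12]=0 (border '')
j=13 s[j]='b': π[13]=0 (border '')
j=14 s[j]='e': π[14]=1 (border 'e')
j=15 s[j]='e': k: 1→0; π[15]=1 (border 'e')
j=16 s[j]='a': π[16]=2 (border 'ea')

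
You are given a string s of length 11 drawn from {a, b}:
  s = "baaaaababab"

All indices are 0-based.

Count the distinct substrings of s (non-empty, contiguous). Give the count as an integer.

44

rank→(start, suffix):
  0 → (1, 'aaaaababab')
  1 → (2, 'aaaababab')
  2 → (3, 'aaababab')
  3 → (4, 'aababab')
  4 → (9, 'ab')
  5 → (7, 'abab')
  6 → (5, 'ababab')
  7 → (10, 'b')
  8 → (0, 'baaaaababab')
  9 → (8, 'bab')
  10 → (6, 'babab')

SA = [1, 2, 3, 4, 9, 7, 5, 10, 0, 8, 6]
rank  pair      lcp
   1  s[1:],s[2:]  4  'aaaa'
   2  s[2:],s[3:]  3  'aaa'
   3  s[3:],s[4:]  2  'aa'
   4  s[4:],s[9:]  1  'a'
   5  s[9:],s[7:]  2  'ab'
   6  s[7:],s[5:]  4  'abab'
   7  s[5:],s[10:]  0  ''
   8  s[10:],s[0:]  1  'b'
   9  s[0:],s[8:]  2  'ba'
  10  s[8:],s[6:]  3  'bab'

n(n+1)/2 = 11·12/2 = 66
Σ LCP = 0 + 4 + 3 + 2 + 1 + 2 + 4 + 0 + 1 + 2 + 3 = 22
distinct = 66 − 22 = 44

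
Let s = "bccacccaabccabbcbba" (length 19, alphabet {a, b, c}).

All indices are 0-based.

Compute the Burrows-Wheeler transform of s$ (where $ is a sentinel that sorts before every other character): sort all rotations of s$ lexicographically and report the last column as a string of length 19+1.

abccacbcaba$cccbcbba

rank  rotation              last
    0  $bccacccaabccabbcbba  a
    1  a$bccacccaabccabbcbb  b
    2  aabccabbcbba$bccaccc  c
    3  abbcbba$bccacccaabcc  c
    4  abccabbcbba$bccaccca  a
    5  acccaabccabbcbba$bcc  c
    6  ba$bccacccaabccabbcb  b
    7  bba$bccacccaabccabbc  c
    8  bbcbba$bccacccaabcca  a
    9  bcbba$bccacccaabccab  b
   10  bccabbcbba$bccacccaa  a
   11  bccacccaabccabbcbba$  $
   12  caabccabbcbba$bccacc  c
   13  cabbcbba$bccacccaabc  c
   14  cacccaabccabbcbba$bc  c
   15  cbba$bccacccaabccabb  b
   16  ccaabccabbcbba$bccac  c
   17  ccabbcbba$bccacccaab  b
   18  ccacccaabccabbcbba$b  b
   19  cccaabccabbcbba$bcca  a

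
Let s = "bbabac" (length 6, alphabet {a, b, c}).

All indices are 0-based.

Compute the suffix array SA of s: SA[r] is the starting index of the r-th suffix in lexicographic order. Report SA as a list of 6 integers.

sorted suffixes:
  #0 SA[0]=2  'abac'
  #1 SA[1]=4  'ac'
  #2 SA[2]=1  'babac'
  #3 SA[3]=3  'bac'
  #4 SA[4]=0  'bbabac'
  #5 SA[5]=5  'c'

[2, 4, 1, 3, 0, 5]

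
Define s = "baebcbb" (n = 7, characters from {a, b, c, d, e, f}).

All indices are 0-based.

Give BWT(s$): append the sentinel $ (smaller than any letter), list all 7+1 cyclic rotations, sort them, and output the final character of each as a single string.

bbb$ceba

rank  rotation  last
    0  $baebcbb  b
    1  aebcbb$b  b
    2  b$baebcb  b
    3  baebcbb$  $
    4  bb$baebc  c
    5  bcbb$bae  e
    6  cbb$baeb  b
    7  ebcbb$ba  a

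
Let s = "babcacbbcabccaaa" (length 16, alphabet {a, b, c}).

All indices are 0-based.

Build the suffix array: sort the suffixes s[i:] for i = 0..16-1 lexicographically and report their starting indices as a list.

[15, 14, 13, 1, 9, 4, 0, 6, 7, 2, 10, 12, 8, 3, 5, 11]

rank | idx | suffix
   0 |  15 | a
   1 |  14 | aa
   2 |  13 | aaa
   3 |   1 | abcacbbcabccaaa
   4 |   9 | abccaaa
   5 |   4 | acbbcabccaaa
   6 |   0 | babcacbbcabccaaa
   7 |   6 | bbcabccaaa
   8 |   7 | bcabccaaa
   9 |   2 | bcacbbcabccaaa
  10 |  10 | bccaaa
  11 |  12 | caaa
  12 |   8 | cabccaaa
  13 |   3 | cacbbcabccaaa
  14 |   5 | cbbcabccaaa
  15 |  11 | ccaaa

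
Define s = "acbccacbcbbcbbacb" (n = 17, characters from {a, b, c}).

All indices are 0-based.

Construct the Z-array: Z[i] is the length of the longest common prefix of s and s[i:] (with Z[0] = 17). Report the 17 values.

[17, 0, 0, 0, 0, 4, 0, 0, 0, 0, 0, 0, 0, 0, 3, 0, 0]

Z[0]=17
i=1: outside box; Z[1]=0
i=2: outside box; Z[2]=0
i=3: outside box; Z[3]=0
i=4: outside box; Z[4]=0
i=5: outside box; Z[5]=4 scan→box=[5,9)
i=6: min(r-i=3, Z[1]=0)=0; Z[6]=0
i=7: min(r-i=2, Z[2]=0)=0; Z[7]=0
i=8: min(r-i=1, Z[3]=0)=0; Z[8]=0
i=9: outside box; Z[9]=0
i=10: outside box; Z[10]=0
i=11: outside box; Z[11]=0
i=12: outside box; Z[12]=0
i=13: outside box; Z[13]=0
i=14: outside box; Z[14]=3 scan→box=[14,17)
i=15: min(r-i=2, Z[1]=0)=0; Z[15]=0
i=16: min(r-i=1, Z[2]=0)=0; Z[16]=0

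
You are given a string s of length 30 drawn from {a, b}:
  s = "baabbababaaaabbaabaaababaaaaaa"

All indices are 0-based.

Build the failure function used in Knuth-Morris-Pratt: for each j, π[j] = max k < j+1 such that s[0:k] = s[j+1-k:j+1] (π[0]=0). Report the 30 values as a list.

[0, 0, 0, 1, 1, 2, 1, 2, 1, 2, 3, 0, 0, 1, 1, 2, 3, 4, 2, 3, 0, 1, 2, 1, 2, 3, 0, 0, 0, 0]

π[0] = 0
j=1 s[j]='a': π[1]=0 (border '')
j=2 s[j]='a': π[2]=0 (border '')
j=3 s[j]='b': π[3]=1 (border 'b')
j=4 s[j]='b': k: 1→0; π[4]=1 (border 'b')
j=5 s[j]='a': π[5]=2 (border 'ba')
j=6 s[j]='b': k: 2→0; π[6]=1 (border 'b')
j=7 s[j]='a': π[7]=2 (border 'ba')
j=8 s[j]='b': k: 2→0; π[8]=1 (border 'b')
j=9 s[j]='a': π[9]=2 (border 'ba')
j=10 s[j]='a': π[10]=3 (border 'baa')
j=11 s[j]='a': k: 3→0; π[11]=0 (border '')
j=12 s[j]='a': π[12]=0 (border '')
j=13 s[j]='b': π[13]=1 (border 'b')
j=14 s[j]='b': k: 1→0; π[14]=1 (border 'b')
j=15 s[j]='a': π[15]=2 (border 'ba')
j=16 s[j]='a': π[16]=3 (border 'baa')
j=17 s[j]='b': π[17]=4 (border 'baab')
j=18 s[j]='a': k: 4→1; π[18]=2 (border 'ba')
j=19 s[j]='a': π[19]=3 (border 'baa')
j=20 s[j]='a': k: 3→0; π[20]=0 (border '')
j=21 s[j]='b': π[21]=1 (border 'b')
j=22 s[j]='a': π[22]=2 (border 'ba')
j=23 s[j]='b': k: 2→0; π[23]=1 (border 'b')
j=24 s[j]='a': π[24]=2 (border 'ba')
j=25 s[j]='a': π[25]=3 (border 'baa')
j=26 s[j]='a': k: 3→0; π[26]=0 (border '')
j=27 s[j]='a': π[27]=0 (border '')
j=28 s[j]='a': π[28]=0 (border '')
j=29 s[j]='a': π[29]=0 (border '')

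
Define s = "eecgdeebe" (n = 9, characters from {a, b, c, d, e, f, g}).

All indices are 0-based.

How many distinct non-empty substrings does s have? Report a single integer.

40

rank | idx | suffix
   0 |   7 | be
   1 |   2 | cgdeebe
   2 |   4 | deebe
   3 |   8 | e
   4 |   6 | ebe
   5 |   1 | ecgdeebe
   6 |   5 | eebe
   7 |   0 | eecgdeebe
   8 |   3 | gdeebe

SA = [7, 2, 4, 8, 6, 1, 5, 0, 3]
rank  pair      lcp
   1  s[7:],s[2:]  0  ''
   2  s[2:],s[4:]  0  ''
   3  s[4:],s[8:]  0  ''
   4  s[8:],s[6:]  1  'e'
   5  s[6:],s[1:]  1  'e'
   6  s[1:],s[5:]  1  'e'
   7  s[5:],s[0:]  2  'ee'
   8  s[0:],s[3:]  0  ''

n(n+1)/2 = 9·10/2 = 45
Σ LCP = 0 + 0 + 0 + 0 + 1 + 1 + 1 + 2 + 0 = 5
distinct = 45 − 5 = 40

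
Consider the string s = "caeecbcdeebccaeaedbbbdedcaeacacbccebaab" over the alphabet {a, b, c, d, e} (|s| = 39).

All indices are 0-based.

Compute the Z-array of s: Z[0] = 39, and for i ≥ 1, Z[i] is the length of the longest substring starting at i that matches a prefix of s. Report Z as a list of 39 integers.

Z[0]=39
i=1: i≥r, start 0; Z[1]=0
i=2: i≥r, start 0; Z[2]=0
i=3: i≥r, start 0; Z[3]=0
i=4: i≥r, start 0; Z[4]=1 extend→box=[4,5)
i=5: i≥r, start 0; Z[5]=0
i=6: i≥r, start 0; Z[6]=1 extend→box=[6,7)
i=7: i≥r, start 0; Z[7]=0
i=8: i≥r, start 0; Z[8]=0
i=9: i≥r, start 0; Z[9]=0
i=10: i≥r, start 0; Z[10]=0
i=11: i≥r, start 0; Z[11]=1 extend→box=[11,12)
i=12: i≥r, start 0; Z[12]=3 extend→box=[12,15)
i=13: min(r-i=2, Z[1]=0)=0; Z[13]=0
i=14: min(r-i=1, Z[2]=0)=0; Z[14]=0
i=15: i≥r, start 0; Z[15]=0
i=16: i≥r, start 0; Z[16]=0
i=17: i≥r, start 0; Z[17]=0
i=18: i≥r, start 0; Z[18]=0
i=19: i≥r, start 0; Z[19]=0
i=20: i≥r, start 0; Z[20]=0
i=21: i≥r, start 0; Z[21]=0
i=22: i≥r, start 0; Z[22]=0
i=23: i≥r, start 0; Z[23]=0
i=24: i≥r, start 0; Z[24]=3 extend→box=[24,27)
i=25: min(r-i=2, Z[1]=0)=0; Z[25]=0
i=26: min(r-i=1, Z[2]=0)=0; Z[26]=0
i=27: i≥r, start 0; Z[27]=0
i=28: i≥r, start 0; Z[28]=2 extend→box=[28,30)
i=29: min(r-i=1, Z[1]=0)=0; Z[29]=0
i=30: i≥r, start 0; Z[30]=1 extend→box=[30,31)
i=31: i≥r, start 0; Z[31]=0
i=32: i≥r, start 0; Z[32]=1 extend→box=[32,33)
i=33: i≥r, start 0; Z[33]=1 extend→box=[33,34)
i=34: i≥r, start 0; Z[34]=0
i=35: i≥r, start 0; Z[35]=0
i=36: i≥r, start 0; Z[36]=0
i=37: i≥r, start 0; Z[37]=0
i=38: i≥r, start 0; Z[38]=0

[39, 0, 0, 0, 1, 0, 1, 0, 0, 0, 0, 1, 3, 0, 0, 0, 0, 0, 0, 0, 0, 0, 0, 0, 3, 0, 0, 0, 2, 0, 1, 0, 1, 1, 0, 0, 0, 0, 0]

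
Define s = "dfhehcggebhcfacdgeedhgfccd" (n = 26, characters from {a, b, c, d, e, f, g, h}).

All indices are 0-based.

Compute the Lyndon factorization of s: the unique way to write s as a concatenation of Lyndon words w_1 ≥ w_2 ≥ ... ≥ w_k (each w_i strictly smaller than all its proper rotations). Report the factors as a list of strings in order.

emit factor 1: 'dfheh' (i=0, period=5)
emit factor 2: 'cgge' (i=5, period=4)
emit factor 3: 'bhcf' (i=9, period=4)
emit factor 4: 'acdgeedhgfccd' (i=13, period=13)

["dfheh", "cgge", "bhcf", "acdgeedhgfccd"]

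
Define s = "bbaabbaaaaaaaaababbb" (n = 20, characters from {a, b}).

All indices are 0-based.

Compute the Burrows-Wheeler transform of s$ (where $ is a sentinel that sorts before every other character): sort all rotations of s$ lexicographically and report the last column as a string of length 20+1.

rank  rotation               last
    0  $bbaabbaaaaaaaaababbb  b
    1  aaaaaaaaababbb$bbaabb  b
    2  aaaaaaaababbb$bbaabba  a
    3  aaaaaaababbb$bbaabbaa  a
    4  aaaaaababbb$bbaabbaaa  a
    5  aaaaababbb$bbaabbaaaa  a
    6  aaaababbb$bbaabbaaaaa  a
    7  aaababbb$bbaabbaaaaaa  a
    8  aababbb$bbaabbaaaaaaa  a
    9  aabbaaaaaaaaababbb$bb  b
   10  ababbb$bbaabbaaaaaaaa  a
   11  abbaaaaaaaaababbb$bba  a
   12  abbb$bbaabbaaaaaaaaab  b
   13  b$bbaabbaaaaaaaaababb  b
   14  baaaaaaaaababbb$bbaab  b
   15  baabbaaaaaaaaababbb$b  b
   16  babbb$bbaabbaaaaaaaaa  a
   17  bb$bbaabbaaaaaaaaabab  b
   18  bbaaaaaaaaababbb$bbaa  a
   19  bbaabbaaaaaaaaababbb$  $
   20  bbb$bbaabbaaaaaaaaaba  a

bbaaaaaaabaabbbbaba$a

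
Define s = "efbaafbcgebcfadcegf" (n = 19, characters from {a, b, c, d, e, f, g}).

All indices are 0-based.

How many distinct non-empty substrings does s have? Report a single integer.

sorted suffixes:
  #0 SA[0]=3  'aafbcgebcfadcegf'
  #1 SA[1]=13  'adcegf'
  #2 SA[2]=4  'afbcgebcfadcegf'
  #3 SA[3]=2  'baafbcgebcfadcegf'
  #4 SA[4]=10  'bcfadcegf'
  #5 SA[5]=6  'bcgebcfadcegf'
  #6 SA[6]=15  'cegf'
  #7 SA[7]=11  'cfadcegf'
  #8 SA[8]=7  'cgebcfadcegf'
  #9 SA[9]=14  'dcegf'
  #10 SA[10]=9  'ebcfadcegf'
  #11 SA[11]=0  'efbaafbcgebcfadcegf'
  #12 SA[12]=16  'egf'
  #13 SA[13]=18  'f'
  #14 SA[14]=12  'fadcegf'
  #15 SA[15]=1  'fbaafbcgebcfadcegf'
  #16 SA[16]=5  'fbcgebcfadcegf'
  #17 SA[17]=8  'gebcfadcegf'
  #18 SA[18]=17  'gf'

SA = [3, 13, 4, 2, 10, 6, 15, 11, 7, 14, 9, 0, 16, 18, 12, 1, 5, 8, 17]
rank  pair      lcp
   1  s[3:],s[13:]  1  'a'
   2  s[13:],s[4:]  1  'a'
   3  s[4:],s[2:]  0  ''
   4  s[2:],s[10:]  1  'b'
   5  s[10:],s[6:]  2  'bc'
   6  s[6:],s[15:]  0  ''
   7  s[15:],s[11:]  1  'c'
   8  s[11:],s[7:]  1  'c'
   9  s[7:],s[14:]  0  ''
  10  s[14:],s[9:]  0  ''
  11  s[9:],s[0:]  1  'e'
  12  s[0:],s[16:]  1  'e'
  13  s[16:],s[18:]  0  ''
  14  s[18:],s[12:]  1  'f'
  15  s[12:],s[1:]  1  'f'
  16  s[1:],s[5:]  2  'fb'
  17  s[5:],s[8:]  0  ''
  18  s[8:],s[17:]  1  'g'

n(n+1)/2 = 19·20/2 = 190
Σ LCP = 0 + 1 + 1 + 0 + 1 + 2 + 0 + 1 + 1 + 0 + 0 + 1 + 1 + 0 + 1 + 1 + 2 + 0 + 1 = 14
distinct = 190 − 14 = 176

176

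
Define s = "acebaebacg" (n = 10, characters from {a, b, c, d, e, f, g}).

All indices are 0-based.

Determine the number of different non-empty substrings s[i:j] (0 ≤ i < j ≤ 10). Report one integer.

sorted suffixes:
  #0 SA[0]=0  'acebaebacg'
  #1 SA[1]=7  'acg'
  #2 SA[2]=4  'aebacg'
  #3 SA[3]=6  'bacg'
  #4 SA[4]=3  'baebacg'
  #5 SA[5]=1  'cebaebacg'
  #6 SA[6]=8  'cg'
  #7 SA[7]=5  'ebacg'
  #8 SA[8]=2  'ebaebacg'
  #9 SA[9]=9  'g'

SA = [0, 7, 4, 6, 3, 1, 8, 5, 2, 9]
[i] adj suffixes → lcp
  [1] 0/7 → 2 ('ac')
  [2] 7/4 → 1 ('a')
  [3] 4/6 → 0 ('')
  [4] 6/3 → 2 ('ba')
  [5] 3/1 → 0 ('')
  [6] 1/8 → 1 ('c')
  [7] 8/5 → 0 ('')
  [8] 5/2 → 3 ('eba')
  [9] 2/9 → 0 ('')

n(n+1)/2 = 10·11/2 = 55
Σ LCP = 0 + 2 + 1 + 0 + 2 + 0 + 1 + 0 + 3 + 0 = 9
distinct = 55 − 9 = 46

46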